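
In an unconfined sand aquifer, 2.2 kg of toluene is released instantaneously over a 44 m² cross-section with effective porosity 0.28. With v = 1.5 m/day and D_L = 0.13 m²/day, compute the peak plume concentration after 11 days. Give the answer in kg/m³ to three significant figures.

0.0421 kg/m³

The peak of an instantaneous 1D plume sits at x = vt; there the Gaussian factor is 1 and C_max = M/(n_e·A·√(4πDt)), where n_e·A is the pore area the mass is dissolved in.
√(4πDt) = √(4π × 0.13 × 11) = 4.239 m, so C_max = 2.2/(0.28 × 44 × 4.239) = 0.0421 kg/m³.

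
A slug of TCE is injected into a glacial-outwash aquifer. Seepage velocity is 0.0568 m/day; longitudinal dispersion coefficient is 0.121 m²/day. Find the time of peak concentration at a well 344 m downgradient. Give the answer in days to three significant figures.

6020 days

For the 1D instantaneous-source solution, setting ∂C/∂t = 0 at fixed x gives v²t² + 2Dt − x² = 0, so t = (√(D² + v²x²) − D)/v².
√(D² + v²x²) = √(0.121² + 0.0568² × 344²) = 19.54; v² = 0.00322624.
t = (19.54 − 0.121)/0.00322624 = 6020 days (vs. the pure-advection estimate x/v = 6060 d).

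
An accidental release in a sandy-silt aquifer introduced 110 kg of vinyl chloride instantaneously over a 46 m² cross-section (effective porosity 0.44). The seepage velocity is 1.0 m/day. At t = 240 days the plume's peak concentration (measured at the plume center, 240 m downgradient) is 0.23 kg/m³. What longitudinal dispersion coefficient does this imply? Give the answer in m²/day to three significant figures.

At the plume center C_max = M/(n_e·A·√(4πDt)), so D = M²/(4πt·(n_e·A·C_max)²).
n_e·A·C_max = 0.44 × 46 × 0.23 = 4.655 kg/m.
D = 110²/(4π × 240 × 4.655²) = 0.185 m²/day.

0.185 m²/day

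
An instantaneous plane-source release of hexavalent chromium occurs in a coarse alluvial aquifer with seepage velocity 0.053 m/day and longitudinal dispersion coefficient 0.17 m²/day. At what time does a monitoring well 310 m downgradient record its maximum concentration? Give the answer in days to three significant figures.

For the 1D instantaneous-source solution, setting ∂C/∂t = 0 at fixed x gives v²t² + 2Dt − x² = 0, so t = (√(D² + v²x²) − D)/v².
√(D² + v²x²) = √(0.17² + 0.053² × 310²) = 16.43; v² = 0.002809.
t = (16.43 − 0.17)/0.002809 = 5790 days (vs. the pure-advection estimate x/v = 5850 d).

5790 days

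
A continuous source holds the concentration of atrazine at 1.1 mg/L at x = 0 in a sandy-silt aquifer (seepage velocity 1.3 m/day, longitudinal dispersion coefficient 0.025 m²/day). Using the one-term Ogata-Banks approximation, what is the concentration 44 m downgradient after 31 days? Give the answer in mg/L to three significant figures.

0.00163 mg/L

For a continuous step input, C/C₀ ≈ ½·erfc((x−vt)/(2√(Dt))).
vt = 1.3 × 31 = 40.3 m and 2√(Dt) = 2√(0.025 × 31) = 1.761 m.
Argument (x−vt)/(2√(Dt)) = (44 − 40.3)/1.761 = 2.101; ½·erfc(2.101) = 0.001483.
C = 1.1 × 0.001483 = 0.00163 mg/L.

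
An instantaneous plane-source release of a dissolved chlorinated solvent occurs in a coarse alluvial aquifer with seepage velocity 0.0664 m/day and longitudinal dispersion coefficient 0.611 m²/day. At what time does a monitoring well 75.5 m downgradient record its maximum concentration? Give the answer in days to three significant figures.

1010 days

For the 1D instantaneous-source solution, setting ∂C/∂t = 0 at fixed x gives v²t² + 2Dt − x² = 0, so t = (√(D² + v²x²) − D)/v².
√(D² + v²x²) = √(0.611² + 0.0664² × 75.5²) = 5.050; v² = 0.00440896.
t = (5.050 − 0.611)/0.00440896 = 1010 days (vs. the pure-advection estimate x/v = 1140 d).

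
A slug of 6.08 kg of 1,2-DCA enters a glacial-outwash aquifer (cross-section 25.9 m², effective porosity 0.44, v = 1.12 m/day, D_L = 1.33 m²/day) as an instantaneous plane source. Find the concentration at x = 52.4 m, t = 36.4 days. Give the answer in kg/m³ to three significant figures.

For an instantaneous plane source, C(x,t) = M/(n_e·A·√(4πDt)) · exp(−(x−vt)²/(4Dt)), with n_e·A the pore (flow) area.
Plume center vt = 1.12 × 36.4 = 40.768 m, so the well at 52.4 m is 11.632 m downgradient of the peak.
√(4πDt) = 24.67 m, giving peak height M/(n_e·A·√(4πDt)) = 6.08/(0.44 × 25.9 × 24.67) = 0.02163 kg/m³.
(x−vt)²/(4Dt) = (11.632)²/(4 × 1.33 × 36.4) = 0.6987; exp(−0.6987) = 0.4972.
C = 0.02163 × 0.4972 = 0.0108 kg/m³.

0.0108 kg/m³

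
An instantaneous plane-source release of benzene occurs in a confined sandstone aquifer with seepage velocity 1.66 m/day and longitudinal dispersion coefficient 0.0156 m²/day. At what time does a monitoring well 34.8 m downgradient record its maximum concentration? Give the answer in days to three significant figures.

For the 1D instantaneous-source solution, setting ∂C/∂t = 0 at fixed x gives v²t² + 2Dt − x² = 0, so t = (√(D² + v²x²) − D)/v².
√(D² + v²x²) = √(0.0156² + 1.66² × 34.8²) = 57.77; v² = 2.7556.
t = (57.77 − 0.0156)/2.7556 = 21.0 days (vs. the pure-advection estimate x/v = 21.0 d).

21.0 days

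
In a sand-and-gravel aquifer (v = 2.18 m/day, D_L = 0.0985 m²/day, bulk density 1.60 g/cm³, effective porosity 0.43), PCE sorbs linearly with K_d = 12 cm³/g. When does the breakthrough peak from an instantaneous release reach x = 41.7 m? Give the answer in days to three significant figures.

872 days

Retardation factor R = 1 + ρ_b·K_d/n = 1 + 1.60 × 12/0.43 = 45.65.
Sorption retards both mechanisms: v_R = v/R = 0.04775 m/day, D_R = D/R = 0.002158 m²/day.
Peak time from v_R²t² + 2D_R t − x² = 0: t = (√(D_R² + v_R²x²) − D_R)/v_R².
√(D_R² + v_R²x²) = √(0.002158² + 0.04775² × 41.7²) = 1.991; v_R² = 0.002280.
t = (1.991 − 0.002158)/0.002280 = 872 days.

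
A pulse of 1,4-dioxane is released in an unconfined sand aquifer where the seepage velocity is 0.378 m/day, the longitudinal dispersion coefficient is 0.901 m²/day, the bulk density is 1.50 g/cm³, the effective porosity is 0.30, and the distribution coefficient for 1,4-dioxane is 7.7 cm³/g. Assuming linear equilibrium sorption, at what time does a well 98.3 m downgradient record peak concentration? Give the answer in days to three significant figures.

10000 days

Retardation factor R = 1 + ρ_b·K_d/n = 1 + 1.50 × 7.7/0.30 = 39.50.
Sorption retards both mechanisms: v_R = v/R = 0.009570 m/day, D_R = D/R = 0.02281 m²/day.
Peak time from v_R²t² + 2D_R t − x² = 0: t = (√(D_R² + v_R²x²) − D_R)/v_R².
√(D_R² + v_R²x²) = √(0.02281² + 0.009570² × 98.3²) = 0.9410; v_R² = 9.158e-05.
t = (0.9410 − 0.02281)/9.158e-05 = 10000 days.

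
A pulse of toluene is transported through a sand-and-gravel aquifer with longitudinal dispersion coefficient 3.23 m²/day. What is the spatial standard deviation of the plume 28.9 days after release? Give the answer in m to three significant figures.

Dispersive spreading gives a Gaussian with σ² = 2Dt; advection only shifts the center.
σ = √(2 × 3.23 × 28.9) = 13.7 m.

13.7 m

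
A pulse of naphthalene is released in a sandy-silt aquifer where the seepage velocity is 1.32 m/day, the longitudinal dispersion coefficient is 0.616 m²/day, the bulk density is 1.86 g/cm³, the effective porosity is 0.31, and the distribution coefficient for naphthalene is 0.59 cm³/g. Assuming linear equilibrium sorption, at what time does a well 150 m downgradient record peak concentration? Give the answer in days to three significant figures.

Retardation factor R = 1 + ρ_b·K_d/n = 1 + 1.86 × 0.59/0.31 = 4.540.
Sorption retards both mechanisms: v_R = v/R = 0.2907 m/day, D_R = D/R = 0.1357 m²/day.
Peak time from v_R²t² + 2D_R t − x² = 0: t = (√(D_R² + v_R²x²) − D_R)/v_R².
√(D_R² + v_R²x²) = √(0.1357² + 0.2907² × 150²) = 43.61; v_R² = 0.08451.
t = (43.61 − 0.1357)/0.08451 = 514 days.

514 days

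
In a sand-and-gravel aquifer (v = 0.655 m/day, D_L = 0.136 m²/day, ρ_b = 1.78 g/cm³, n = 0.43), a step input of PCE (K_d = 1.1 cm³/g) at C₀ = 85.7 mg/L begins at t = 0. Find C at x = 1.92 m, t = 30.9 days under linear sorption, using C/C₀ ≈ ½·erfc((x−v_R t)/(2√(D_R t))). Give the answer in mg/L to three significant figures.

78.8 mg/L

Retardation factor R = 1 + ρ_b·K_d/n = 1 + 1.78 × 1.1/0.43 = 5.553.
Sorption retards both mechanisms: v_R = v/R = 0.1180 m/day, D_R = D/R = 0.02449 m²/day.
v_R·t = 0.1180 × 30.9 = 3.6462 m; 2√(D_R t) = 1.740 m; argument = (1.92 − 3.6462)/1.740 = -0.9921.
C = C₀ × ½·erfc(-0.9921) = 85.7 × 0.9197 = 78.8 mg/L.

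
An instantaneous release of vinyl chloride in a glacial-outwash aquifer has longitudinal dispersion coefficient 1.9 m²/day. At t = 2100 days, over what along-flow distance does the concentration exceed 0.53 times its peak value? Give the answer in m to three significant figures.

The plume is Gaussian with σ = √(2Dt) = √(2 × 1.9 × 2100) = 89.33 m.
C/C_peak = exp(−Δx²/(2σ²)) = 0.53 ⇒ Δx = σ·√(−2 ln 0.53) = 89.33 × 1.127 = 100.7 m.
Width = 2Δx = 201 m.

201 m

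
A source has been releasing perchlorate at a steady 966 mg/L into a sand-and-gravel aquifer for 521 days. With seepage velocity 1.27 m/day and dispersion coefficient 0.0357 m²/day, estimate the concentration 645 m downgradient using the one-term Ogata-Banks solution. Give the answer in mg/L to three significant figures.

For a continuous step input, C/C₀ ≈ ½·erfc((x−vt)/(2√(Dt))).
vt = 1.27 × 521 = 661.67 m and 2√(Dt) = 2√(0.0357 × 521) = 8.625 m.
Argument (x−vt)/(2√(Dt)) = (645 − 661.67)/8.625 = -1.933; ½·erfc(-1.933) = 0.9969.
C = 966 × 0.9969 = 963 mg/L.

963 mg/L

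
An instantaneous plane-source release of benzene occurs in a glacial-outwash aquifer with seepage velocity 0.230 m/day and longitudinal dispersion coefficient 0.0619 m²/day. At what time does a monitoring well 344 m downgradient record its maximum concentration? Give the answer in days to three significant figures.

For the 1D instantaneous-source solution, setting ∂C/∂t = 0 at fixed x gives v²t² + 2Dt − x² = 0, so t = (√(D² + v²x²) − D)/v².
√(D² + v²x²) = √(0.0619² + 0.230² × 344²) = 79.12; v² = 0.0529.
t = (79.12 − 0.0619)/0.0529 = 1490 days (vs. the pure-advection estimate x/v = 1500 d).

1490 days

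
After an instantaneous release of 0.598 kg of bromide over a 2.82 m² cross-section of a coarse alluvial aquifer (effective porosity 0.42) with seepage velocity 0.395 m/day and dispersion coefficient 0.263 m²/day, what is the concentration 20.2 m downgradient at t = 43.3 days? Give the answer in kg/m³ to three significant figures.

0.0342 kg/m³

For an instantaneous plane source, C(x,t) = M/(n_e·A·√(4πDt)) · exp(−(x−vt)²/(4Dt)), with n_e·A the pore (flow) area.
Plume center vt = 0.395 × 43.3 = 17.1035 m, so the well at 20.2 m is 3.0965 m downgradient of the peak.
√(4πDt) = 11.96 m, giving peak height M/(n_e·A·√(4πDt)) = 0.598/(0.42 × 2.82 × 11.96) = 0.04222 kg/m³.
(x−vt)²/(4Dt) = (3.0965)²/(4 × 0.263 × 43.3) = 0.2105; exp(−0.2105) = 0.8102.
C = 0.04222 × 0.8102 = 0.0342 kg/m³.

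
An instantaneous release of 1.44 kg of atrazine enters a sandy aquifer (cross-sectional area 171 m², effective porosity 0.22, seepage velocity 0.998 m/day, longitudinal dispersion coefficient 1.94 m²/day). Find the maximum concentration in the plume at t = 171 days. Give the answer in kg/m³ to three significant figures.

The peak of an instantaneous 1D plume sits at x = vt; there the Gaussian factor is 1 and C_max = M/(n_e·A·√(4πDt)), where n_e·A is the pore area the mass is dissolved in.
√(4πDt) = √(4π × 1.94 × 171) = 64.57 m, so C_max = 1.44/(0.22 × 171 × 64.57) = 0.000593 kg/m³.

0.000593 kg/m³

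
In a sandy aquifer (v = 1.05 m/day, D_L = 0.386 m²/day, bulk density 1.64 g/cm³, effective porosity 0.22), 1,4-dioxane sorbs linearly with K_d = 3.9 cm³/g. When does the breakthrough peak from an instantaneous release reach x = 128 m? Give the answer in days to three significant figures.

Retardation factor R = 1 + ρ_b·K_d/n = 1 + 1.64 × 3.9/0.22 = 30.07.
Sorption retards both mechanisms: v_R = v/R = 0.03492 m/day, D_R = D/R = 0.01284 m²/day.
Peak time from v_R²t² + 2D_R t − x² = 0: t = (√(D_R² + v_R²x²) − D_R)/v_R².
√(D_R² + v_R²x²) = √(0.01284² + 0.03492² × 128²) = 4.470; v_R² = 0.001219.
t = (4.470 − 0.01284)/0.001219 = 3660 days.

3660 days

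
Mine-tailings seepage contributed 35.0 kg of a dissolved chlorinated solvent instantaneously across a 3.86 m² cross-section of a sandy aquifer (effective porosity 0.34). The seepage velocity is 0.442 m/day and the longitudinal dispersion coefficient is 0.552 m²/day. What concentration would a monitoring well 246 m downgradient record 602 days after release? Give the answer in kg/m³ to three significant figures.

For an instantaneous plane source, C(x,t) = M/(n_e·A·√(4πDt)) · exp(−(x−vt)²/(4Dt)), with n_e·A the pore (flow) area.
Plume center vt = 0.442 × 602 = 266.084 m, so the well at 246 m is 20.084 m upgradient of the peak.
√(4πDt) = 64.62 m, giving peak height M/(n_e·A·√(4πDt)) = 35.0/(0.34 × 3.86 × 64.62) = 0.4127 kg/m³.
(x−vt)²/(4Dt) = (-20.084)²/(4 × 0.552 × 602) = 0.3035; exp(−0.3035) = 0.7382.
C = 0.4127 × 0.7382 = 0.305 kg/m³.

0.305 kg/m³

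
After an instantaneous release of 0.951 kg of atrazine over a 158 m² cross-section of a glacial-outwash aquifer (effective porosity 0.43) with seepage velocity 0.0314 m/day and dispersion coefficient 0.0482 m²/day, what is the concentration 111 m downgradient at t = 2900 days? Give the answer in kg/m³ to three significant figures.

0.000164 kg/m³

For an instantaneous plane source, C(x,t) = M/(n_e·A·√(4πDt)) · exp(−(x−vt)²/(4Dt)), with n_e·A the pore (flow) area.
Plume center vt = 0.0314 × 2900 = 91.06 m, so the well at 111 m is 19.94 m downgradient of the peak.
√(4πDt) = 41.91 m, giving peak height M/(n_e·A·√(4πDt)) = 0.951/(0.43 × 158 × 41.91) = 0.0003340 kg/m³.
(x−vt)²/(4Dt) = (19.94)²/(4 × 0.0482 × 2900) = 0.7111; exp(−0.7111) = 0.4911.
C = 0.0003340 × 0.4911 = 0.000164 kg/m³.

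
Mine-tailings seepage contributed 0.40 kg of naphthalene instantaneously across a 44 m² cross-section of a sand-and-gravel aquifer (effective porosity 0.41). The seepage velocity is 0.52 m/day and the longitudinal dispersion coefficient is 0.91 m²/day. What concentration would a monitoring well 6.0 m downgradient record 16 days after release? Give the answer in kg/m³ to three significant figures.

0.00149 kg/m³

For an instantaneous plane source, C(x,t) = M/(n_e·A·√(4πDt)) · exp(−(x−vt)²/(4Dt)), with n_e·A the pore (flow) area.
Plume center vt = 0.52 × 16 = 8.32 m, so the well at 6.0 m is 2.32 m upgradient of the peak.
√(4πDt) = 13.53 m, giving peak height M/(n_e·A·√(4πDt)) = 0.40/(0.41 × 44 × 13.53) = 0.001639 kg/m³.
(x−vt)²/(4Dt) = (-2.32)²/(4 × 0.91 × 16) = 0.09242; exp(−0.09242) = 0.9117.
C = 0.001639 × 0.9117 = 0.00149 kg/m³.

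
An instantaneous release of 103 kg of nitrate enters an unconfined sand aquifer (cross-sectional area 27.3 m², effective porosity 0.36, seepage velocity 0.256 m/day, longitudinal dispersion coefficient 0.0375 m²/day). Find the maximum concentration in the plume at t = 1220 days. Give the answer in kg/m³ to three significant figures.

0.437 kg/m³

The peak of an instantaneous 1D plume sits at x = vt; there the Gaussian factor is 1 and C_max = M/(n_e·A·√(4πDt)), where n_e·A is the pore area the mass is dissolved in.
√(4πDt) = √(4π × 0.0375 × 1220) = 23.98 m, so C_max = 103/(0.36 × 27.3 × 23.98) = 0.437 kg/m³.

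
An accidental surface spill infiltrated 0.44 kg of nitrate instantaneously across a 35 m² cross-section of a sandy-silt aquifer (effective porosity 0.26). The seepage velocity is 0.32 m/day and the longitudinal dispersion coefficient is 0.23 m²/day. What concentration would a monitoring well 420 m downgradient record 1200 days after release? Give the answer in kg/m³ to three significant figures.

For an instantaneous plane source, C(x,t) = M/(n_e·A·√(4πDt)) · exp(−(x−vt)²/(4Dt)), with n_e·A the pore (flow) area.
Plume center vt = 0.32 × 1200 = 384 m, so the well at 420 m is 36 m downgradient of the peak.
√(4πDt) = 58.89 m, giving peak height M/(n_e·A·√(4πDt)) = 0.44/(0.26 × 35 × 58.89) = 0.0008211 kg/m³.
(x−vt)²/(4Dt) = (36)²/(4 × 0.23 × 1200) = 1.174; exp(−1.174) = 0.3091.
C = 0.0008211 × 0.3091 = 0.000254 kg/m³.

0.000254 kg/m³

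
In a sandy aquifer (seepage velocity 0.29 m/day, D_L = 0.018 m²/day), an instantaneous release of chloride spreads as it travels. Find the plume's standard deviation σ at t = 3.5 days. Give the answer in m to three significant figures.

0.355 m

Dispersive spreading gives a Gaussian with σ² = 2Dt; advection only shifts the center.
σ = √(2 × 0.018 × 3.5) = 0.355 m.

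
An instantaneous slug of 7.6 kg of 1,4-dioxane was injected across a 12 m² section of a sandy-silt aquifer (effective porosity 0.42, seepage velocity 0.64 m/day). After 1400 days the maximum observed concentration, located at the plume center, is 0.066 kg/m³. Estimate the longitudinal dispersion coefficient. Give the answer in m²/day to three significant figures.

At the plume center C_max = M/(n_e·A·√(4πDt)), so D = M²/(4πt·(n_e·A·C_max)²).
n_e·A·C_max = 0.42 × 12 × 0.066 = 0.3326 kg/m.
D = 7.6²/(4π × 1400 × 0.3326²) = 0.0297 m²/day.

0.0297 m²/day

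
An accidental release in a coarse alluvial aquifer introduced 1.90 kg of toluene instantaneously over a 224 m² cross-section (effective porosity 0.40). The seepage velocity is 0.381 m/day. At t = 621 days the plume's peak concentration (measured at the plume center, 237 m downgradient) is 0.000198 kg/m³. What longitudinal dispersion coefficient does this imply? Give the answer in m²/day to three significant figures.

1.47 m²/day

At the plume center C_max = M/(n_e·A·√(4πDt)), so D = M²/(4πt·(n_e·A·C_max)²).
n_e·A·C_max = 0.40 × 224 × 0.000198 = 0.01774 kg/m.
D = 1.90²/(4π × 621 × 0.01774²) = 1.47 m²/day.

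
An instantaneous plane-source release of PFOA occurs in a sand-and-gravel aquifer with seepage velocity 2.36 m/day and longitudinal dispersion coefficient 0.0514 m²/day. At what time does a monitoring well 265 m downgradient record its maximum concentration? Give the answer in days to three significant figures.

112 days

For the 1D instantaneous-source solution, setting ∂C/∂t = 0 at fixed x gives v²t² + 2Dt − x² = 0, so t = (√(D² + v²x²) − D)/v².
√(D² + v²x²) = √(0.0514² + 2.36² × 265²) = 625.4; v² = 5.5696.
t = (625.4 − 0.0514)/5.5696 = 112 days (vs. the pure-advection estimate x/v = 112 d).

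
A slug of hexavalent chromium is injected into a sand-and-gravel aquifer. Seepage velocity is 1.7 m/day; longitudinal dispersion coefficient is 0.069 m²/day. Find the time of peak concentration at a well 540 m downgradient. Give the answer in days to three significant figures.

For the 1D instantaneous-source solution, setting ∂C/∂t = 0 at fixed x gives v²t² + 2Dt − x² = 0, so t = (√(D² + v²x²) − D)/v².
√(D² + v²x²) = √(0.069² + 1.7² × 540²) = 918.0; v² = 2.89.
t = (918.0 − 0.069)/2.89 = 318 days (vs. the pure-advection estimate x/v = 318 d).

318 days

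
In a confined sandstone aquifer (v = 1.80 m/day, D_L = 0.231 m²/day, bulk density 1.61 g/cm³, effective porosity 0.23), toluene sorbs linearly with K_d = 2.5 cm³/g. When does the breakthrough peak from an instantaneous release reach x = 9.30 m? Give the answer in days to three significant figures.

94.3 days

Retardation factor R = 1 + ρ_b·K_d/n = 1 + 1.61 × 2.5/0.23 = 18.50.
Sorption retards both mechanisms: v_R = v/R = 0.09730 m/day, D_R = D/R = 0.01249 m²/day.
Peak time from v_R²t² + 2D_R t − x² = 0: t = (√(D_R² + v_R²x²) − D_R)/v_R².
√(D_R² + v_R²x²) = √(0.01249² + 0.09730² × 9.30²) = 0.9050; v_R² = 0.009467.
t = (0.9050 − 0.01249)/0.009467 = 94.3 days.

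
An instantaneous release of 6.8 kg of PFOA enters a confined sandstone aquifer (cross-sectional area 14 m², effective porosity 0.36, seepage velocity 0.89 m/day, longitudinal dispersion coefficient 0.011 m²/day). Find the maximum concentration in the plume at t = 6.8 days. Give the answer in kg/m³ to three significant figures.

The peak of an instantaneous 1D plume sits at x = vt; there the Gaussian factor is 1 and C_max = M/(n_e·A·√(4πDt)), where n_e·A is the pore area the mass is dissolved in.
√(4πDt) = √(4π × 0.011 × 6.8) = 0.9695 m, so C_max = 6.8/(0.36 × 14 × 0.9695) = 1.39 kg/m³.

1.39 kg/m³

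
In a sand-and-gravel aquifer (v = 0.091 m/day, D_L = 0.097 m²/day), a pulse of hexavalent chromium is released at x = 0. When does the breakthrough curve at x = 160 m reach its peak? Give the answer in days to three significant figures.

1750 days

For the 1D instantaneous-source solution, setting ∂C/∂t = 0 at fixed x gives v²t² + 2Dt − x² = 0, so t = (√(D² + v²x²) − D)/v².
√(D² + v²x²) = √(0.097² + 0.091² × 160²) = 14.56; v² = 0.008281.
t = (14.56 − 0.097)/0.008281 = 1750 days (vs. the pure-advection estimate x/v = 1760 d).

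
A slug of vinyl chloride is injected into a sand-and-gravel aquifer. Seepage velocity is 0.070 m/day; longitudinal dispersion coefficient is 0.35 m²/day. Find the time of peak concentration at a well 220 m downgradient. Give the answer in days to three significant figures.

For the 1D instantaneous-source solution, setting ∂C/∂t = 0 at fixed x gives v²t² + 2Dt − x² = 0, so t = (√(D² + v²x²) − D)/v².
√(D² + v²x²) = √(0.35² + 0.070² × 220²) = 15.40; v² = 0.0049.
t = (15.40 − 0.35)/0.0049 = 3070 days (vs. the pure-advection estimate x/v = 3140 d).

3070 days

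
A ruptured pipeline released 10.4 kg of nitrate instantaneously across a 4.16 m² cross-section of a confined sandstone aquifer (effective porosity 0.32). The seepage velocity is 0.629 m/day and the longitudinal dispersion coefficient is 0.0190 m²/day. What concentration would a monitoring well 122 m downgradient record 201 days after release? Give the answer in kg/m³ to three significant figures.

0.312 kg/m³

For an instantaneous plane source, C(x,t) = M/(n_e·A·√(4πDt)) · exp(−(x−vt)²/(4Dt)), with n_e·A the pore (flow) area.
Plume center vt = 0.629 × 201 = 126.429 m, so the well at 122 m is 4.429 m upgradient of the peak.
√(4πDt) = 6.928 m, giving peak height M/(n_e·A·√(4πDt)) = 10.4/(0.32 × 4.16 × 6.928) = 1.128 kg/m³.
(x−vt)²/(4Dt) = (-4.429)²/(4 × 0.0190 × 201) = 1.284; exp(−1.284) = 0.2769.
C = 1.128 × 0.2769 = 0.312 kg/m³.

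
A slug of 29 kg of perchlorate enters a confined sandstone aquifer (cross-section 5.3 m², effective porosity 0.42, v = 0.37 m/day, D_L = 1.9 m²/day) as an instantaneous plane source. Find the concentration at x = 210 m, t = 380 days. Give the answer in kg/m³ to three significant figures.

For an instantaneous plane source, C(x,t) = M/(n_e·A·√(4πDt)) · exp(−(x−vt)²/(4Dt)), with n_e·A the pore (flow) area.
Plume center vt = 0.37 × 380 = 140.6 m, so the well at 210 m is 69.4 m downgradient of the peak.
√(4πDt) = 95.25 m, giving peak height M/(n_e·A·√(4πDt)) = 29/(0.42 × 5.3 × 95.25) = 0.1368 kg/m³.
(x−vt)²/(4Dt) = (69.4)²/(4 × 1.9 × 380) = 1.668; exp(−1.668) = 0.1886.
C = 0.1368 × 0.1886 = 0.0258 kg/m³.

0.0258 kg/m³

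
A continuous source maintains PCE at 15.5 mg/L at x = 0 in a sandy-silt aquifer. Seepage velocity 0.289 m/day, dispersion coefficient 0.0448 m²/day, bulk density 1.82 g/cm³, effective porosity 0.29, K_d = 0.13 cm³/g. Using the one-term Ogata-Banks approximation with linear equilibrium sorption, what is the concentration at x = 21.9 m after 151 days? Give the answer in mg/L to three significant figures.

Retardation factor R = 1 + ρ_b·K_d/n = 1 + 1.82 × 0.13/0.29 = 1.816.
Sorption retards both mechanisms: v_R = v/R = 0.1591 m/day, D_R = D/R = 0.02467 m²/day.
v_R·t = 0.1591 × 151 = 24.0241 m; 2√(D_R t) = 3.860 m; argument = (21.9 − 24.0241)/3.860 = -0.5503.
C = C₀ × ½·erfc(-0.5503) = 15.5 × 0.7818 = 12.1 mg/L.

12.1 mg/L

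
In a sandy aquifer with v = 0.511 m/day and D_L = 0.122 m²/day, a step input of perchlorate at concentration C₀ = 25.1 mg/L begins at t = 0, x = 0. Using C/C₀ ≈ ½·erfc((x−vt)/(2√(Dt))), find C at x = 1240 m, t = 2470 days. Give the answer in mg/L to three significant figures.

20.5 mg/L

For a continuous step input, C/C₀ ≈ ½·erfc((x−vt)/(2√(Dt))).
vt = 0.511 × 2470 = 1262.17 m and 2√(Dt) = 2√(0.122 × 2470) = 34.72 m.
Argument (x−vt)/(2√(Dt)) = (1240 − 1262.17)/34.72 = -0.6385; ½·erfc(-0.6385) = 0.8167.
C = 25.1 × 0.8167 = 20.5 mg/L.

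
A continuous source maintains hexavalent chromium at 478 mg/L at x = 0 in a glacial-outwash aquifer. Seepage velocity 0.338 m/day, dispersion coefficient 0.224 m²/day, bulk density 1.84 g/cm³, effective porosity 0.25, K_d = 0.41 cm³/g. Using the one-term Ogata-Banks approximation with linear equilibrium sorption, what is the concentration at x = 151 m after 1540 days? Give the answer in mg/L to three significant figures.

Retardation factor R = 1 + ρ_b·K_d/n = 1 + 1.84 × 0.41/0.25 = 4.018.
Sorption retards both mechanisms: v_R = v/R = 0.08412 m/day, D_R = D/R = 0.05575 m²/day.
v_R·t = 0.08412 × 1540 = 129.5448 m; 2√(D_R t) = 18.53 m; argument = (151 − 129.5448)/18.53 = 1.158.
C = C₀ × ½·erfc(1.158) = 478 × 0.05075 = 24.3 mg/L.

24.3 mg/L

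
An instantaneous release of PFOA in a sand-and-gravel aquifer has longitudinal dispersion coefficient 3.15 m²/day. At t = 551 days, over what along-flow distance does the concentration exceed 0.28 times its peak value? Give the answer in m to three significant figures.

188 m

The plume is Gaussian with σ = √(2Dt) = √(2 × 3.15 × 551) = 58.92 m.
C/C_peak = exp(−Δx²/(2σ²)) = 0.28 ⇒ Δx = σ·√(−2 ln 0.28) = 58.92 × 1.596 = 94.04 m.
Width = 2Δx = 188 m.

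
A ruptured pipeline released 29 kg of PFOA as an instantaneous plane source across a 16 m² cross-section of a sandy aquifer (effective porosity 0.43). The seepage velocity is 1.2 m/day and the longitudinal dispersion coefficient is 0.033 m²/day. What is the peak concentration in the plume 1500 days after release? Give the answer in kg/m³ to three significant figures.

0.169 kg/m³

The peak of an instantaneous 1D plume sits at x = vt; there the Gaussian factor is 1 and C_max = M/(n_e·A·√(4πDt)), where n_e·A is the pore area the mass is dissolved in.
√(4πDt) = √(4π × 0.033 × 1500) = 24.94 m, so C_max = 29/(0.43 × 16 × 24.94) = 0.169 kg/m³.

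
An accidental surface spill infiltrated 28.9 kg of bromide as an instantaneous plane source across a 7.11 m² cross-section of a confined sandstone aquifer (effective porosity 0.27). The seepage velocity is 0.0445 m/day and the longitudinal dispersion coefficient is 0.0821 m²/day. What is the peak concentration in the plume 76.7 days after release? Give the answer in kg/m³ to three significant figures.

The peak of an instantaneous 1D plume sits at x = vt; there the Gaussian factor is 1 and C_max = M/(n_e·A·√(4πDt)), where n_e·A is the pore area the mass is dissolved in.
√(4πDt) = √(4π × 0.0821 × 76.7) = 8.896 m, so C_max = 28.9/(0.27 × 7.11 × 8.896) = 1.69 kg/m³.

1.69 kg/m³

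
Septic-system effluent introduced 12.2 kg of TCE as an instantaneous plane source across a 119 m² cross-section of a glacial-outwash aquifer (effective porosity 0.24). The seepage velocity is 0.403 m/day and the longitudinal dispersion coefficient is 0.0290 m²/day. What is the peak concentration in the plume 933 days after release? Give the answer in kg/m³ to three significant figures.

The peak of an instantaneous 1D plume sits at x = vt; there the Gaussian factor is 1 and C_max = M/(n_e·A·√(4πDt)), where n_e·A is the pore area the mass is dissolved in.
√(4πDt) = √(4π × 0.0290 × 933) = 18.44 m, so C_max = 12.2/(0.24 × 119 × 18.44) = 0.0232 kg/m³.

0.0232 kg/m³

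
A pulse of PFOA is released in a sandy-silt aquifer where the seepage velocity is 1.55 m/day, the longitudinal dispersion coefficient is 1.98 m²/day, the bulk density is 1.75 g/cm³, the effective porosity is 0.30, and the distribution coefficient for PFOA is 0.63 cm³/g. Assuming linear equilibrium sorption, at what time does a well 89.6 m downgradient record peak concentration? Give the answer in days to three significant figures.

Retardation factor R = 1 + ρ_b·K_d/n = 1 + 1.75 × 0.63/0.30 = 4.675.
Sorption retards both mechanisms: v_R = v/R = 0.3316 m/day, D_R = D/R = 0.4235 m²/day.
Peak time from v_R²t² + 2D_R t − x² = 0: t = (√(D_R² + v_R²x²) − D_R)/v_R².
√(D_R² + v_R²x²) = √(0.4235² + 0.3316² × 89.6²) = 29.71; v_R² = 0.1100.
t = (29.71 − 0.4235)/0.1100 = 266 days.

266 days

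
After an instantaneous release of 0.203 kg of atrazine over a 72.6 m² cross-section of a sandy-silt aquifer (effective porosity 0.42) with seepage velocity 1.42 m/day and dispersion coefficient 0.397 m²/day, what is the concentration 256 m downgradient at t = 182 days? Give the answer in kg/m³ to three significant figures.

For an instantaneous plane source, C(x,t) = M/(n_e·A·√(4πDt)) · exp(−(x−vt)²/(4Dt)), with n_e·A the pore (flow) area.
Plume center vt = 1.42 × 182 = 258.44 m, so the well at 256 m is 2.44 m upgradient of the peak.
√(4πDt) = 30.13 m, giving peak height M/(n_e·A·√(4πDt)) = 0.203/(0.42 × 72.6 × 30.13) = 0.0002210 kg/m³.
(x−vt)²/(4Dt) = (-2.44)²/(4 × 0.397 × 182) = 0.02060; exp(−0.02060) = 0.9796.
C = 0.0002210 × 0.9796 = 0.000216 kg/m³.

0.000216 kg/m³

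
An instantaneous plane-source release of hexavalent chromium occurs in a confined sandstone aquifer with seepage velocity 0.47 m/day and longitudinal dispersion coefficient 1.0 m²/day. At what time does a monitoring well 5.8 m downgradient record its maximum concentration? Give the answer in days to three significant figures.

For the 1D instantaneous-source solution, setting ∂C/∂t = 0 at fixed x gives v²t² + 2Dt − x² = 0, so t = (√(D² + v²x²) − D)/v².
√(D² + v²x²) = √(1.0² + 0.47² × 5.8²) = 2.904; v² = 0.2209.
t = (2.904 − 1.0)/0.2209 = 8.62 days (vs. the pure-advection estimate x/v = 12.3 d).

8.62 days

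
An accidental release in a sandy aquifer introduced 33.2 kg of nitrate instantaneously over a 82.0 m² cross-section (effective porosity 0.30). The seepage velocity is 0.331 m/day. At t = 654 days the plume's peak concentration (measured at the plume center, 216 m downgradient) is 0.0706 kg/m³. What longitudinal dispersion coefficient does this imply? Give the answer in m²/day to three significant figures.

0.0445 m²/day

At the plume center C_max = M/(n_e·A·√(4πDt)), so D = M²/(4πt·(n_e·A·C_max)²).
n_e·A·C_max = 0.30 × 82.0 × 0.0706 = 1.737 kg/m.
D = 33.2²/(4π × 654 × 1.737²) = 0.0445 m²/day.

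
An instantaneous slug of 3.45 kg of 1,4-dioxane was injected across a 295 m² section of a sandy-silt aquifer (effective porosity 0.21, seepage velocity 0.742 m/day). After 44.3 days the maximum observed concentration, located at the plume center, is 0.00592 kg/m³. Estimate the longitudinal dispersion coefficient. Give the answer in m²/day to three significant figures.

At the plume center C_max = M/(n_e·A·√(4πDt)), so D = M²/(4πt·(n_e·A·C_max)²).
n_e·A·C_max = 0.21 × 295 × 0.00592 = 0.3667 kg/m.
D = 3.45²/(4π × 44.3 × 0.3667²) = 0.159 m²/day.

0.159 m²/day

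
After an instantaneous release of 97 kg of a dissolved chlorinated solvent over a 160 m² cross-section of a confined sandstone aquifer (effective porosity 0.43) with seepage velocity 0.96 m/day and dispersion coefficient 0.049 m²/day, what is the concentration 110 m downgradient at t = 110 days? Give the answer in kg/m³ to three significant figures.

For an instantaneous plane source, C(x,t) = M/(n_e·A·√(4πDt)) · exp(−(x−vt)²/(4Dt)), with n_e·A the pore (flow) area.
Plume center vt = 0.96 × 110 = 105.6 m, so the well at 110 m is 4.4 m downgradient of the peak.
√(4πDt) = 8.230 m, giving peak height M/(n_e·A·√(4πDt)) = 97/(0.43 × 160 × 8.230) = 0.1713 kg/m³.
(x−vt)²/(4Dt) = (4.4)²/(4 × 0.049 × 110) = 0.8980; exp(−0.8980) = 0.4074.
C = 0.1713 × 0.4074 = 0.0698 kg/m³.

0.0698 kg/m³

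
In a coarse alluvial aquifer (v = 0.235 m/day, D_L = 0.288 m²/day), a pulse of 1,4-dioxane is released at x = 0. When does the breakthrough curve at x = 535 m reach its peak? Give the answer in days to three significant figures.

For the 1D instantaneous-source solution, setting ∂C/∂t = 0 at fixed x gives v²t² + 2Dt − x² = 0, so t = (√(D² + v²x²) − D)/v².
√(D² + v²x²) = √(0.288² + 0.235² × 535²) = 125.7; v² = 0.055225.
t = (125.7 − 0.288)/0.055225 = 2270 days (vs. the pure-advection estimate x/v = 2280 d).

2270 days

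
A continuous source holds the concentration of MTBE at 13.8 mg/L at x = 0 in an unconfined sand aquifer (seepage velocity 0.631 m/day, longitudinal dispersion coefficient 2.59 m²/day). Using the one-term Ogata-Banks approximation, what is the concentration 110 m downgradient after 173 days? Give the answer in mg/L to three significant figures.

For a continuous step input, C/C₀ ≈ ½·erfc((x−vt)/(2√(Dt))).
vt = 0.631 × 173 = 109.163 m and 2√(Dt) = 2√(2.59 × 173) = 42.34 m.
Argument (x−vt)/(2√(Dt)) = (110 − 109.163)/42.34 = 0.01977; ½·erfc(0.01977) = 0.4888.
C = 13.8 × 0.4888 = 6.75 mg/L.

6.75 mg/L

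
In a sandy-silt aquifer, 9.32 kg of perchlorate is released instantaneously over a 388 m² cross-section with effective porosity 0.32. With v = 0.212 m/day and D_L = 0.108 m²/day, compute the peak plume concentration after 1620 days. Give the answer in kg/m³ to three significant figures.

The peak of an instantaneous 1D plume sits at x = vt; there the Gaussian factor is 1 and C_max = M/(n_e·A·√(4πDt)), where n_e·A is the pore area the mass is dissolved in.
√(4πDt) = √(4π × 0.108 × 1620) = 46.89 m, so C_max = 9.32/(0.32 × 388 × 46.89) = 0.00160 kg/m³.

0.00160 kg/m³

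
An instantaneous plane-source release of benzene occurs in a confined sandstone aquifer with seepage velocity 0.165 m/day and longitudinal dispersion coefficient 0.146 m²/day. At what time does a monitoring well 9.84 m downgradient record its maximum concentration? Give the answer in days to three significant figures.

54.5 days

For the 1D instantaneous-source solution, setting ∂C/∂t = 0 at fixed x gives v²t² + 2Dt − x² = 0, so t = (√(D² + v²x²) − D)/v².
√(D² + v²x²) = √(0.146² + 0.165² × 9.84²) = 1.630; v² = 0.027225.
t = (1.630 − 0.146)/0.027225 = 54.5 days (vs. the pure-advection estimate x/v = 59.6 d).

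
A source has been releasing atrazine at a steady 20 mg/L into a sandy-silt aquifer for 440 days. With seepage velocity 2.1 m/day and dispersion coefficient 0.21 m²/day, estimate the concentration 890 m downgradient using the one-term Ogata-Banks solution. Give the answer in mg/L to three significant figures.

19.9 mg/L

For a continuous step input, C/C₀ ≈ ½·erfc((x−vt)/(2√(Dt))).
vt = 2.1 × 440 = 924 m and 2√(Dt) = 2√(0.21 × 440) = 19.22 m.
Argument (x−vt)/(2√(Dt)) = (890 − 924)/19.22 = -1.769; ½·erfc(-1.769) = 0.9938.
C = 20 × 0.9938 = 19.9 mg/L.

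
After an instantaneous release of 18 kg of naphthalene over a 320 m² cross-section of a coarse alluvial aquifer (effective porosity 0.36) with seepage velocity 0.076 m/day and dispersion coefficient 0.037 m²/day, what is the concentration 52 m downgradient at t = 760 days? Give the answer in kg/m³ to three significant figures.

For an instantaneous plane source, C(x,t) = M/(n_e·A·√(4πDt)) · exp(−(x−vt)²/(4Dt)), with n_e·A the pore (flow) area.
Plume center vt = 0.076 × 760 = 57.76 m, so the well at 52 m is 5.76 m upgradient of the peak.
√(4πDt) = 18.80 m, giving peak height M/(n_e·A·√(4πDt)) = 18/(0.36 × 320 × 18.80) = 0.008311 kg/m³.
(x−vt)²/(4Dt) = (-5.76)²/(4 × 0.037 × 760) = 0.2950; exp(−0.2950) = 0.7445.
C = 0.008311 × 0.7445 = 0.00619 kg/m³.

0.00619 kg/m³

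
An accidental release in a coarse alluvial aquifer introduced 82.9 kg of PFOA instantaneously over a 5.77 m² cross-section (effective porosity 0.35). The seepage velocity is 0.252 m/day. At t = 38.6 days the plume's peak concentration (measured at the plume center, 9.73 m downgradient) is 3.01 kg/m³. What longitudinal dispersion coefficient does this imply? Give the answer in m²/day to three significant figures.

At the plume center C_max = M/(n_e·A·√(4πDt)), so D = M²/(4πt·(n_e·A·C_max)²).
n_e·A·C_max = 0.35 × 5.77 × 3.01 = 6.079 kg/m.
D = 82.9²/(4π × 38.6 × 6.079²) = 0.383 m²/day.

0.383 m²/day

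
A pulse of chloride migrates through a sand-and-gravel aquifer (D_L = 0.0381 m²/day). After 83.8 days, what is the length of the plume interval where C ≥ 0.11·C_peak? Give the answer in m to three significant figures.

10.6 m

The plume is Gaussian with σ = √(2Dt) = √(2 × 0.0381 × 83.8) = 2.527 m.
C/C_peak = exp(−Δx²/(2σ²)) = 0.11 ⇒ Δx = σ·√(−2 ln 0.11) = 2.527 × 2.101 = 5.309 m.
Width = 2Δx = 10.6 m.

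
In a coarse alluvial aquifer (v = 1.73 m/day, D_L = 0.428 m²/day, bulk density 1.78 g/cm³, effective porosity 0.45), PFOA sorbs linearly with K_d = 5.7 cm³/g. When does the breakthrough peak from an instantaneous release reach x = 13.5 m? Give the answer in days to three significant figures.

180 days

Retardation factor R = 1 + ρ_b·K_d/n = 1 + 1.78 × 5.7/0.45 = 23.55.
Sorption retards both mechanisms: v_R = v/R = 0.07346 m/day, D_R = D/R = 0.01817 m²/day.
Peak time from v_R²t² + 2D_R t − x² = 0: t = (√(D_R² + v_R²x²) − D_R)/v_R².
√(D_R² + v_R²x²) = √(0.01817² + 0.07346² × 13.5²) = 0.9919; v_R² = 0.005396.
t = (0.9919 − 0.01817)/0.005396 = 180 days.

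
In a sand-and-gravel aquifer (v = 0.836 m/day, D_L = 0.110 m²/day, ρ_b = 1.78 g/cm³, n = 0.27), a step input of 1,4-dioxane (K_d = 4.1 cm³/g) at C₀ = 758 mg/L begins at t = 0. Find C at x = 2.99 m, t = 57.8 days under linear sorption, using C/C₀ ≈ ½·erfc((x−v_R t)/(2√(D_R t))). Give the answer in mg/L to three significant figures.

22.8 mg/L

Retardation factor R = 1 + ρ_b·K_d/n = 1 + 1.78 × 4.1/0.27 = 28.03.
Sorption retards both mechanisms: v_R = v/R = 0.02983 m/day, D_R = D/R = 0.003924 m²/day.
v_R·t = 0.02983 × 57.8 = 1.724174 m; 2√(D_R t) = 0.9525 m; argument = (2.99 − 1.724174)/0.9525 = 1.329.
C = C₀ × ½·erfc(1.329) = 758 × 0.03009 = 22.8 mg/L.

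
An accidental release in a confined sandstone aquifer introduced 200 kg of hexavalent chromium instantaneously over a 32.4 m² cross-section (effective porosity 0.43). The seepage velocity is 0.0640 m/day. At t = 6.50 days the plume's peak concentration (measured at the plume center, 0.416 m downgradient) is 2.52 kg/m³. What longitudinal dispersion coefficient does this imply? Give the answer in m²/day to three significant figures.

At the plume center C_max = M/(n_e·A·√(4πDt)), so D = M²/(4πt·(n_e·A·C_max)²).
n_e·A·C_max = 0.43 × 32.4 × 2.52 = 35.11 kg/m.
D = 200²/(4π × 6.50 × 35.11²) = 0.397 m²/day.

0.397 m²/day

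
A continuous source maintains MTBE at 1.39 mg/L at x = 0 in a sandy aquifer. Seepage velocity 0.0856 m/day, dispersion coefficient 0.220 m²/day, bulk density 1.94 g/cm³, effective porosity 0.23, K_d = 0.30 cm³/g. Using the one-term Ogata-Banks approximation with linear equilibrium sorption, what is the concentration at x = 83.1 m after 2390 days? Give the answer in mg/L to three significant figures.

0.101 mg/L

Retardation factor R = 1 + ρ_b·K_d/n = 1 + 1.94 × 0.30/0.23 = 3.530.
Sorption retards both mechanisms: v_R = v/R = 0.02425 m/day, D_R = D/R = 0.06232 m²/day.
v_R·t = 0.02425 × 2390 = 57.9575 m; 2√(D_R t) = 24.41 m; argument = (83.1 − 57.9575)/24.41 = 1.030.
C = C₀ × ½·erfc(1.030) = 1.39 × 0.07261 = 0.101 mg/L.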